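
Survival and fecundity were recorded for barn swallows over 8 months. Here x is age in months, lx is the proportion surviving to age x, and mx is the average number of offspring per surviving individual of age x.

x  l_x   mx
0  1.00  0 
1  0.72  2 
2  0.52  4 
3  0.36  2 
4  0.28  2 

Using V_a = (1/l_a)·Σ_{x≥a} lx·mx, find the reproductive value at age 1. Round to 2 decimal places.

lx·mx for x ≥ 1: 1.44, 2.08, 0.72, 0.56 → sum = 4.8
V_1 = 4.8 / l_1 = 4.8 / 0.72 = 6.666667… → 6.67

6.67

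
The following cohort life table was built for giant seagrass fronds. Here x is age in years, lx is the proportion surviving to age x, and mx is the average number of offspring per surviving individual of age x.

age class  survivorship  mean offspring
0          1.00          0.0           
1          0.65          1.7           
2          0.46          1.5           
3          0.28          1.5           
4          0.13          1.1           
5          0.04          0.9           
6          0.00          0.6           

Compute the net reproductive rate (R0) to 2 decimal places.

lx·mx by age: 0, 1.105, 0.69, 0.42, 0.143, 0.036, 0
R0 = Σ lx·mx = 2.394 → 2.39

2.39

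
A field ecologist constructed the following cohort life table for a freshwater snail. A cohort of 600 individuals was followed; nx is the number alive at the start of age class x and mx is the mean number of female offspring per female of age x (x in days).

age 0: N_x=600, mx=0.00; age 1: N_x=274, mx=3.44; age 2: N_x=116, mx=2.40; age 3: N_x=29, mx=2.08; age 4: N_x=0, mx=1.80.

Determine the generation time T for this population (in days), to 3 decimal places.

1.311

lx = nx/n0 = nx/600: 1, 0.45667…, 0.19333…, 0.04833…, 0
lx·mx: 0, 1.570933…, 0.464…, 0.100533…, 0 → R0 = 2.135467…
x·lx·mx: 0, 1.570933…, 0.928…, 0.3016…, 0 → Σ = 2.800533…
T = 2.800533… / 2.135467… = 1.311439… → 1.311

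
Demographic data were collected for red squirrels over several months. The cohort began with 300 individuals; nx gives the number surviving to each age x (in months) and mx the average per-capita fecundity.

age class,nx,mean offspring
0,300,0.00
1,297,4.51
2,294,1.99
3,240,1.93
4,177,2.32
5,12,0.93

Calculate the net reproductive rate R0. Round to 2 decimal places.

lx = nx/n0 = nx/300: 1, 0.99, 0.98, 0.8, 0.59, 0.04
lx·mx by age: 0, 4.4649, 1.9502, 1.544, 1.3688, 0.0372
R0 = Σ lx·mx = 9.3651 → 9.37

9.37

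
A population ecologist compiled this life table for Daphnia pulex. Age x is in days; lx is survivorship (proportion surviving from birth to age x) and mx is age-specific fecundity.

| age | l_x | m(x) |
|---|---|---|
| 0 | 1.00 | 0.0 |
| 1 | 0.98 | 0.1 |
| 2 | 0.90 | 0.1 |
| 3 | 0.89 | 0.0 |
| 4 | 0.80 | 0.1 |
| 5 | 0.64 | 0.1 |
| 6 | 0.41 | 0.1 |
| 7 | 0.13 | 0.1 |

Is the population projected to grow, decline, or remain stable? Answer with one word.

declining

R0 = Σ lx·mx = 0 + 0.098 + 0.09 + 0 + 0.08 + 0.064 + 0.041 + 0.013 = 0.386
R0 < 1, so the population is declining.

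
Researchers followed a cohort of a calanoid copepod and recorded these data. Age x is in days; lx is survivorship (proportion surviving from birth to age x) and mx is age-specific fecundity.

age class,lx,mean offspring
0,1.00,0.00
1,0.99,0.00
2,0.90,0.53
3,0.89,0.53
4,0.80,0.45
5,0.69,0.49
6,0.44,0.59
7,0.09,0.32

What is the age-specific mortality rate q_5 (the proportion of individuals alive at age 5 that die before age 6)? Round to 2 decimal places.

q_5 = (l_5 − l_6) / l_5 = (0.69 − 0.44) / 0.69
     = 0.25 / 0.69 = 0.362319… → 0.36

0.36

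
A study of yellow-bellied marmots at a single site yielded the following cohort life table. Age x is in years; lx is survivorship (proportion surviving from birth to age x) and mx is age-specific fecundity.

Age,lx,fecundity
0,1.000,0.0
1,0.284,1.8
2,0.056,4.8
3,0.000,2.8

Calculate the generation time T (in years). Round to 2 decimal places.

1.34

lx·mx: 0, 0.5112, 0.2688, 0 → R0 = 0.78
x·lx·mx: 0, 0.5112, 0.5376, 0 → Σ = 1.0488
T = 1.0488 / 0.78 = 1.344615… → 1.34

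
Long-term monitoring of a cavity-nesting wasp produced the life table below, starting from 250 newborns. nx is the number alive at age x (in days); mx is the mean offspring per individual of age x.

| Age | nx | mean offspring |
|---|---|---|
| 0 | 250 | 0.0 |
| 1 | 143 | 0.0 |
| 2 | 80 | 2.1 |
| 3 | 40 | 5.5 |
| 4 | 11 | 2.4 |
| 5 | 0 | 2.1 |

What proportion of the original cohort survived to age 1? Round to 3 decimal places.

l_1 = n_1/n_0 = 143/250 = 0.572 → 0.572

0.572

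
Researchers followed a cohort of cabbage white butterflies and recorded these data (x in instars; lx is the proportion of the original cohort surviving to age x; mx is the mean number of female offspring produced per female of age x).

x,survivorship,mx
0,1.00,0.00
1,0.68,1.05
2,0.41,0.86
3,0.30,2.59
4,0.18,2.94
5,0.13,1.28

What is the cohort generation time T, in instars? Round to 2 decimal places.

lx·mx: 0, 0.714, 0.3526, 0.777, 0.5292, 0.1664 → R0 = 2.5392
x·lx·mx: 0, 0.714, 0.7052, 2.331, 2.1168, 0.832 → Σ = 6.699
T = 6.699 / 2.5392 = 2.638233… → 2.64

2.64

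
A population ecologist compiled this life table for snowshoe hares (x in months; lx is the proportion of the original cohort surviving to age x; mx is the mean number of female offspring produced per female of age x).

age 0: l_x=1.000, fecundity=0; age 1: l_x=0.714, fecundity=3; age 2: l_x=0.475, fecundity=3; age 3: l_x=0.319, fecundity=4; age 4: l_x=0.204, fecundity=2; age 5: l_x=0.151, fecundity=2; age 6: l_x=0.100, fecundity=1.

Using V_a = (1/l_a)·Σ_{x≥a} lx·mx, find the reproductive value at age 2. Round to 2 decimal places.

lx·mx for x ≥ 2: 1.425, 1.276, 0.408, 0.302, 0.1 → sum = 3.511
V_2 = 3.511 / l_2 = 3.511 / 0.475 = 7.391579… → 7.39

7.39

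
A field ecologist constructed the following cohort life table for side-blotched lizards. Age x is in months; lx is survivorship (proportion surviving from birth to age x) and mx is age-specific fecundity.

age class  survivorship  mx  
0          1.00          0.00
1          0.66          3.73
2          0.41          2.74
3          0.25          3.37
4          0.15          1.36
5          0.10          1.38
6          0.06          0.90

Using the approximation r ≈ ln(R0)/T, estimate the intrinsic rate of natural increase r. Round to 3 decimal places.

R0 = Σ lx·mx = 0 + 2.4618 + 1.1234 + 0.8425 + 0.204 + 0.138 + 0.054 = 4.8237
Σ x·lx·mx = 9.0661; T = 9.0661/4.8237 = 1.87949…
r ≈ ln(R0)/T = ln(4.8237)/1.87949… = 0.83722… → 0.837

0.837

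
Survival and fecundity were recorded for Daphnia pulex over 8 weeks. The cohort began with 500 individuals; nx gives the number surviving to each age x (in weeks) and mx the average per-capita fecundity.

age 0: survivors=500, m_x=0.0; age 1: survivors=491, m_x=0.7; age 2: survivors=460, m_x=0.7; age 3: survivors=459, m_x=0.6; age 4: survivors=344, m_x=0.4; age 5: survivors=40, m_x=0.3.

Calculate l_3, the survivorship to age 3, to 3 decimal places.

l_3 = n_3/n_0 = 459/500 = 0.918 → 0.918

0.918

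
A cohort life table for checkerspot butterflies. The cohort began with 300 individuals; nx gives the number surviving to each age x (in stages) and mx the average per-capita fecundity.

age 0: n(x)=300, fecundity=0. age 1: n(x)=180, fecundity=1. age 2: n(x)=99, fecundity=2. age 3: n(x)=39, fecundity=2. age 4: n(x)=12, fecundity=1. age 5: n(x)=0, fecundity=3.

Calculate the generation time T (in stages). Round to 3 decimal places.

lx = nx/n0 = nx/300: 1, 0.6, 0.33, 0.13, 0.04, 0
lx·mx: 0, 0.6, 0.66, 0.26, 0.04, 0 → R0 = 1.56
x·lx·mx: 0, 0.6, 1.32, 0.78, 0.16, 0 → Σ = 2.86
T = 2.86 / 1.56 = 1.833333… → 1.833

1.833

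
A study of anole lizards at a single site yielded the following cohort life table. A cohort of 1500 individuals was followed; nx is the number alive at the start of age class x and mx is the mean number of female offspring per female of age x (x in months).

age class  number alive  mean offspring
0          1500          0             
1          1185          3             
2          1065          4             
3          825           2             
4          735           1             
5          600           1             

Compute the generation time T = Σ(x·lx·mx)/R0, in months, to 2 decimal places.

lx = nx/n0 = nx/1500: 1, 0.79, 0.71, 0.55, 0.49, 0.4
lx·mx: 0, 2.37, 2.84, 1.1, 0.49, 0.4 → R0 = 7.2
x·lx·mx: 0, 2.37, 5.68, 3.3, 1.96, 2 → Σ = 15.31
T = 15.31 / 7.2 = 2.126389… → 2.13

2.13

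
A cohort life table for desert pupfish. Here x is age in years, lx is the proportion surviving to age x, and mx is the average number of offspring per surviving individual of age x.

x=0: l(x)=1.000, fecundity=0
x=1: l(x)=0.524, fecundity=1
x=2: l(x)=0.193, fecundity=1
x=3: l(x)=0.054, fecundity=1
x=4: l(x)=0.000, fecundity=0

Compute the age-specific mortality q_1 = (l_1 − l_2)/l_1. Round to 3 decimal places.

q_1 = (l_1 − l_2) / l_1 = (0.524 − 0.193) / 0.524
     = 0.331 / 0.524 = 0.631679… → 0.632

0.632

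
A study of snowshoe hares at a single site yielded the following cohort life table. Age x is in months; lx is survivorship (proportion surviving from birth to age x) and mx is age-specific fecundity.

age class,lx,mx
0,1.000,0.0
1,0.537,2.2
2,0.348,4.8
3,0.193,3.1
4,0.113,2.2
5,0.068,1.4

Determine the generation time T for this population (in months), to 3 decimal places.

2.053

lx·mx: 0, 1.1814, 1.6704, 0.5983, 0.2486, 0.0952 → R0 = 3.7939
x·lx·mx: 0, 1.1814, 3.3408, 1.7949, 0.9944, 0.476 → Σ = 7.7875
T = 7.7875 / 3.7939 = 2.052637… → 2.053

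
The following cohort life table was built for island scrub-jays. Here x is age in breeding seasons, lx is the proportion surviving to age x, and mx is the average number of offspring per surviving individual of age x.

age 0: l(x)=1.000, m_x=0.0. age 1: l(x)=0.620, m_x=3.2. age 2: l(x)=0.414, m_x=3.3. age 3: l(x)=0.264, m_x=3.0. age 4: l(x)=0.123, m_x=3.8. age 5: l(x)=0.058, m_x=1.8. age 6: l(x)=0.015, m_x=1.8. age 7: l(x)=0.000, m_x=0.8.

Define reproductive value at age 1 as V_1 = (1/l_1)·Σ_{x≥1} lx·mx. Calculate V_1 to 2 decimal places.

lx·mx for x ≥ 1: 1.984, 1.3662, 0.792, 0.4674, 0.1044, 0.027, 0 → sum = 4.741
V_1 = 4.741 / l_1 = 4.741 / 0.62 = 7.646774… → 7.65

7.65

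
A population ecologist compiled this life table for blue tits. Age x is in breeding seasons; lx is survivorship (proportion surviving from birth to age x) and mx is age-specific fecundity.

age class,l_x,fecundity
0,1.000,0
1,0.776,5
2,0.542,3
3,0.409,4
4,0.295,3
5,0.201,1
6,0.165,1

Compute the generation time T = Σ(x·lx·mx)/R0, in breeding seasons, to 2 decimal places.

2.09

lx·mx: 0, 3.88, 1.626, 1.636, 0.885, 0.201, 0.165 → R0 = 8.393
x·lx·mx: 0, 3.88, 3.252, 4.908, 3.54, 1.005, 0.99 → Σ = 17.575
T = 17.575 / 8.393 = 2.094007… → 2.09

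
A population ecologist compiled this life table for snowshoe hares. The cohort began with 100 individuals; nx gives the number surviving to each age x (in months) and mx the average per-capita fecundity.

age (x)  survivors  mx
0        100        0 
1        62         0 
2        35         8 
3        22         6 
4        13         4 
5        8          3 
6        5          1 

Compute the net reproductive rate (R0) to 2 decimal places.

4.93

lx = nx/n0 = nx/100: 1, 0.62, 0.35, 0.22, 0.13, 0.08, 0.05
lx·mx by age: 0, 0, 2.8, 1.32, 0.52, 0.24, 0.05
R0 = Σ lx·mx = 4.93 → 4.93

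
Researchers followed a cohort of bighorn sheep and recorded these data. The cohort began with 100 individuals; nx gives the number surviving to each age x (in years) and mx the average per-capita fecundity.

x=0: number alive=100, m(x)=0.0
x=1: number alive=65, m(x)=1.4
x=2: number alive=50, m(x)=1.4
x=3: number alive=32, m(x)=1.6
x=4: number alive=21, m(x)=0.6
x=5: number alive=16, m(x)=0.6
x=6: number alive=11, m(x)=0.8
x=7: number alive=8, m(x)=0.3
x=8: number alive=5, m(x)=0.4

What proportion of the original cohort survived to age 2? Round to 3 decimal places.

l_2 = n_2/n_0 = 50/100 = 0.5 → 0.500

0.500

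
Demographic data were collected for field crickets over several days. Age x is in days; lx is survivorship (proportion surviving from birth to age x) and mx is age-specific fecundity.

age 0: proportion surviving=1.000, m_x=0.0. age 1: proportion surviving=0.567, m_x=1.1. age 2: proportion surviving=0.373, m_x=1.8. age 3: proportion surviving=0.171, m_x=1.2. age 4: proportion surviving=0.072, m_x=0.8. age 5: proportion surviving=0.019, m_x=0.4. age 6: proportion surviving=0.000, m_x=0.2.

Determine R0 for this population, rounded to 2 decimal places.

1.57

lx·mx by age: 0, 0.6237, 0.6714, 0.2052, 0.0576, 0.0076, 0
R0 = Σ lx·mx = 1.5655 → 1.57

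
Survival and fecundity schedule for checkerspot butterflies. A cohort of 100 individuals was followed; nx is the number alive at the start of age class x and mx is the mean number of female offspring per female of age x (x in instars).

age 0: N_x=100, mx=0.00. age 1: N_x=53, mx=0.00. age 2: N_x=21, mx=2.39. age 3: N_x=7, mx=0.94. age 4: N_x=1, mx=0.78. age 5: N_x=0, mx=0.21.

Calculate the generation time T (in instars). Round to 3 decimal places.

lx = nx/n0 = nx/100: 1, 0.53, 0.21, 0.07, 0.01, 0
lx·mx: 0, 0, 0.5019, 0.0658, 0.0078, 0 → R0 = 0.5755
x·lx·mx: 0, 0, 1.0038, 0.1974, 0.0312, 0 → Σ = 1.2324
T = 1.2324 / 0.5755 = 2.141442… → 2.141

2.141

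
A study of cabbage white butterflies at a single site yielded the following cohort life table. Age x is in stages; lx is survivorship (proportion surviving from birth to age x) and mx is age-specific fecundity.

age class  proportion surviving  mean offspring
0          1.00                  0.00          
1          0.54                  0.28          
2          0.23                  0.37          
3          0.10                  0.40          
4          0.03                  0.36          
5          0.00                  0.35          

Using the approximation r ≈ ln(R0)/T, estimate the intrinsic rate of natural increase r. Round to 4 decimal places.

R0 = Σ lx·mx = 0 + 0.1512 + 0.0851 + 0.04 + 0.0108 + 0 = 0.2871
Σ x·lx·mx = 0.4846; T = 0.4846/0.2871 = 1.68791…
r ≈ ln(R0)/T = ln(0.2871)/1.68791… = -0.73933… → -0.7393

-0.7393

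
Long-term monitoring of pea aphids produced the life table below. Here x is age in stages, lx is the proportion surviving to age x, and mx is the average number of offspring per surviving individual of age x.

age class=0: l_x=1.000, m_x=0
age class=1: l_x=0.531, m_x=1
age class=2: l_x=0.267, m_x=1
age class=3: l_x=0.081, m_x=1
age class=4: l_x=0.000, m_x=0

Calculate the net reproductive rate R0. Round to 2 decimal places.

0.88

lx·mx by age: 0, 0.531, 0.267, 0.081, 0
R0 = Σ lx·mx = 0.879 → 0.88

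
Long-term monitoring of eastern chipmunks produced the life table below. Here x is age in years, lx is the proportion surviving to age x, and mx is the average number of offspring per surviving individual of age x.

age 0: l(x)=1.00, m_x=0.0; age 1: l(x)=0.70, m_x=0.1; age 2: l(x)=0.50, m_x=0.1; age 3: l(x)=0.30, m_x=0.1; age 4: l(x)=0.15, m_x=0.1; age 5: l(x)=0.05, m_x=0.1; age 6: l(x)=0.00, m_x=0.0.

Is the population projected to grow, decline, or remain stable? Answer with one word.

R0 = Σ lx·mx = 0 + 0.07 + 0.05 + 0.03 + 0.015 + 0.005 + 0 = 0.17
R0 < 1, so the population is declining.

declining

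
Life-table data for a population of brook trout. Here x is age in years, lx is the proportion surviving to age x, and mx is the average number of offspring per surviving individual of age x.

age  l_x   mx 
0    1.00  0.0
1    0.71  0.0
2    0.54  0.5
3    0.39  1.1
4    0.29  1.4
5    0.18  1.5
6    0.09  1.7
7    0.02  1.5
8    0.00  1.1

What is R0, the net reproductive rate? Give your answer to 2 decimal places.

lx·mx by age: 0, 0, 0.27, 0.429, 0.406, 0.27, 0.153, 0.03, 0
R0 = Σ lx·mx = 1.558 → 1.56

1.56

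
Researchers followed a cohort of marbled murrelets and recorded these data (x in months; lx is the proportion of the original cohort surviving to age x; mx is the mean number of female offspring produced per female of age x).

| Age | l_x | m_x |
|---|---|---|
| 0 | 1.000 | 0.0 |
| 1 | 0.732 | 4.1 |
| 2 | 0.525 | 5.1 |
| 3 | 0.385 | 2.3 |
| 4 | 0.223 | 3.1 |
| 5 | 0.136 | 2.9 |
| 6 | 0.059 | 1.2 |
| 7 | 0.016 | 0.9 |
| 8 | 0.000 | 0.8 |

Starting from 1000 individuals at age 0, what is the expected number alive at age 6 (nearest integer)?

Expected survivors = N0 · l_6 = 1000 × 0.059 = 59 → 59

59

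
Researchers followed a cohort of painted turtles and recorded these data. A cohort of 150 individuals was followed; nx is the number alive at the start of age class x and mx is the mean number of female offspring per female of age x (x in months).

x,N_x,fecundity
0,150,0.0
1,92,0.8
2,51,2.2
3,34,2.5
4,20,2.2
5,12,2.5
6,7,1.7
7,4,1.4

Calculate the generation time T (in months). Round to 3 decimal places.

2.731

lx = nx/n0 = nx/150: 1, 0.61333…, 0.34, 0.22667…, 0.13333…, 0.08, 0.04667…, 0.02667…
lx·mx: 0, 0.490667…, 0.748, 0.566667…, 0.293333…, 0.2, 0.079333…, 0.037333… → R0 = 2.415333…
x·lx·mx: 0, 0.490667…, 1.496, 1.7…, 1.173333…, 1, 0.476…, 0.261333… → Σ = 6.597333…
T = 6.597333… / 2.415333… = 2.731438… → 2.731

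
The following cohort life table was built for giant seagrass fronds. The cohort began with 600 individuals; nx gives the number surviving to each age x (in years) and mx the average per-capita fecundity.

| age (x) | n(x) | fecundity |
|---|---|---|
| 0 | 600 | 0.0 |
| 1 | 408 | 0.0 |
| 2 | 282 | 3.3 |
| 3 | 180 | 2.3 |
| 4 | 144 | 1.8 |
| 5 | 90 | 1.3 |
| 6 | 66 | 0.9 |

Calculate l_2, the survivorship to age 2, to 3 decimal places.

0.470

l_2 = n_2/n_0 = 282/600 = 0.47 → 0.470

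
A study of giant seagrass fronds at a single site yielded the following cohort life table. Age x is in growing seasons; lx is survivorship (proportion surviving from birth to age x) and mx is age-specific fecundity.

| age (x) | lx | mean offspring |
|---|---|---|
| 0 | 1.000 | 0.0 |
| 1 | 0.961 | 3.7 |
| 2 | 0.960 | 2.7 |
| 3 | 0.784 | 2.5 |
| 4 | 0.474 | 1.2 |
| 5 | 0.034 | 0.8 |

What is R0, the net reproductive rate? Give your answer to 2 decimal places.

8.70

lx·mx by age: 0, 3.5557, 2.592, 1.96, 0.5688, 0.0272
R0 = Σ lx·mx = 8.7037 → 8.70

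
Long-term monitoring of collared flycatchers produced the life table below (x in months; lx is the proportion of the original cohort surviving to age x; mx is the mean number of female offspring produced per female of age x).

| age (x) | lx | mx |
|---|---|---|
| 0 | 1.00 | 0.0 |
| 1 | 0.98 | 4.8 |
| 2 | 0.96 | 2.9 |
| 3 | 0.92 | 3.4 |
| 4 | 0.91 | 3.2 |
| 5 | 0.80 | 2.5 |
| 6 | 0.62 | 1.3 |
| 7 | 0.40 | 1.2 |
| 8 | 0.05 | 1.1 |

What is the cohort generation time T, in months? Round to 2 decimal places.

2.96

lx·mx: 0, 4.704, 2.784, 3.128, 2.912, 2, 0.806, 0.48, 0.055 → R0 = 16.869
x·lx·mx: 0, 4.704, 5.568, 9.384, 11.648, 10, 4.836, 3.36, 0.44 → Σ = 49.94
T = 49.94 / 16.869 = 2.96046… → 2.96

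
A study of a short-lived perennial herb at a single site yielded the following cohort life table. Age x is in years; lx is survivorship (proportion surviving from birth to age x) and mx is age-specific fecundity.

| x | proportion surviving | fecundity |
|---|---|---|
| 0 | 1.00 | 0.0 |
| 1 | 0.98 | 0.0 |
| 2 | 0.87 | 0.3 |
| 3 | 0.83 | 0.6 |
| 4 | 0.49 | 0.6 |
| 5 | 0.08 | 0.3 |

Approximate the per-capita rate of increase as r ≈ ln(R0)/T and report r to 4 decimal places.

R0 = Σ lx·mx = 0 + 0 + 0.261 + 0.498 + 0.294 + 0.024 = 1.077
Σ x·lx·mx = 3.312; T = 3.312/1.077 = 3.07521…
r ≈ ln(R0)/T = ln(1.077)/3.07521… = 0.024122… → 0.0241

0.0241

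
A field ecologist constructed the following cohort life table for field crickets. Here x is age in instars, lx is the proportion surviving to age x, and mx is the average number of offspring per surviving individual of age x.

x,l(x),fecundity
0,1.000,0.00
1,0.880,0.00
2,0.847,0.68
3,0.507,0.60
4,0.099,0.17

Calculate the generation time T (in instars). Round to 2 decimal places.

2.38

lx·mx: 0, 0, 0.57596, 0.3042, 0.01683 → R0 = 0.89699
x·lx·mx: 0, 0, 1.15192, 0.9126, 0.06732 → Σ = 2.13184
T = 2.13184 / 0.89699 = 2.37666… → 2.38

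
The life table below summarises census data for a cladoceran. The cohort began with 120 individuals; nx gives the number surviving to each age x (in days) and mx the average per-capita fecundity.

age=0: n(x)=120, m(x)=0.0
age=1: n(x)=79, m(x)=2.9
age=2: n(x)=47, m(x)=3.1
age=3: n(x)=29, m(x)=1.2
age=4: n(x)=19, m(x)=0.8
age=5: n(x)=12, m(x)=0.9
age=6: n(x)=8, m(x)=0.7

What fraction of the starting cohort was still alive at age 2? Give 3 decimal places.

0.392

l_2 = n_2/n_0 = 47/120 = 0.391667… → 0.392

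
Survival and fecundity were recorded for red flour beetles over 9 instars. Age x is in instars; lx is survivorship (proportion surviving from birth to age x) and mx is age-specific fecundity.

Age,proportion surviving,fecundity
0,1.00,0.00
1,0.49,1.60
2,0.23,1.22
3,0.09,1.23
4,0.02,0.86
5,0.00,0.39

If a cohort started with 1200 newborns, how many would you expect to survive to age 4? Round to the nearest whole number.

Expected survivors = N0 · l_4 = 1200 × 0.02 = 24 → 24

24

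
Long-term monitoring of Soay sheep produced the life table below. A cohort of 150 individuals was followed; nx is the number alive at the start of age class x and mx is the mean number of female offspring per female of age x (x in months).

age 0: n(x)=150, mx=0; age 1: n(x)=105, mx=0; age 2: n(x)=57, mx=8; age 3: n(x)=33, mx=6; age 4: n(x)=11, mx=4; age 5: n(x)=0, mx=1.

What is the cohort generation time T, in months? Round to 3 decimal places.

2.410

lx = nx/n0 = nx/150: 1, 0.7, 0.38, 0.22, 0.07333…, 0
lx·mx: 0, 0, 3.04, 1.32, 0.293333…, 0 → R0 = 4.653333…
x·lx·mx: 0, 0, 6.08, 3.96, 1.173333…, 0 → Σ = 11.213333…
T = 11.213333… / 4.653333… = 2.409742… → 2.410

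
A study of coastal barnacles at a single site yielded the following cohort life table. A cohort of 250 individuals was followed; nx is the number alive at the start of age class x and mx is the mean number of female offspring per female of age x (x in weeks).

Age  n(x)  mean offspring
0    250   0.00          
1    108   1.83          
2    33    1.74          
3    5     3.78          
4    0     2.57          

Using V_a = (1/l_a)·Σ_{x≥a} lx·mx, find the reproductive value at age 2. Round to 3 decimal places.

2.313

lx = nx/n0 = nx/250: 1, 0.432, 0.132, 0.02, 0
lx·mx for x ≥ 2: 0.22968, 0.0756, 0 → sum = 0.30528
V_2 = 0.30528 / l_2 = 0.30528 / 0.132 = 2.312727… → 2.313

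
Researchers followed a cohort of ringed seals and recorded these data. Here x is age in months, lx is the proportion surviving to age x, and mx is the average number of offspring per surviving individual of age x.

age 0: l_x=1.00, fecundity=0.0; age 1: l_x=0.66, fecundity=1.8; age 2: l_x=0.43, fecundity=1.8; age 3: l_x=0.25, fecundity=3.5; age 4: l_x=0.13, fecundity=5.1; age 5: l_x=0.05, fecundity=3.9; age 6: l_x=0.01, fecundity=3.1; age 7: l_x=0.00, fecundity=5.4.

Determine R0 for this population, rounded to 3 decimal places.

lx·mx by age: 0, 1.188, 0.774, 0.875, 0.663, 0.195, 0.031, 0
R0 = Σ lx·mx = 3.726 → 3.726

3.726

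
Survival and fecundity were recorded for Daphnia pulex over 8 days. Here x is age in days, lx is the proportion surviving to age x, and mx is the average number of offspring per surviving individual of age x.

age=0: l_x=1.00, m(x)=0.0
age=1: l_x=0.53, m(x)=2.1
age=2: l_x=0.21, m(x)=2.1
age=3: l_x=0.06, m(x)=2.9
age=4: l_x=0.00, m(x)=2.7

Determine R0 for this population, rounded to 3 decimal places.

lx·mx by age: 0, 1.113, 0.441, 0.174, 0
R0 = Σ lx·mx = 1.728 → 1.728

1.728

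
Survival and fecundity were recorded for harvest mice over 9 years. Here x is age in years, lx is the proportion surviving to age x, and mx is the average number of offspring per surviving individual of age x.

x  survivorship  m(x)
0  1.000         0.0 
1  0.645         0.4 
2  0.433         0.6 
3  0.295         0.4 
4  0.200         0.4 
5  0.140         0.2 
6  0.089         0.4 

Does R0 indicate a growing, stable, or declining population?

R0 = Σ lx·mx = 0 + 0.258 + 0.2598 + 0.118 + 0.08 + 0.028 + 0.0356 = 0.7794
R0 < 1, so the population is declining.

declining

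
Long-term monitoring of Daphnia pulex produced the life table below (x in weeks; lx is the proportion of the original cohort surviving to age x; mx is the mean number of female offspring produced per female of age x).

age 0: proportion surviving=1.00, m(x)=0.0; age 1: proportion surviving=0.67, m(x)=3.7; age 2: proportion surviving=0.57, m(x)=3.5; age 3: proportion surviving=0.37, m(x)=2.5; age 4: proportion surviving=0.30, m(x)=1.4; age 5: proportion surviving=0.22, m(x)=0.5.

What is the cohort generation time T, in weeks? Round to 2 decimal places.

1.94

lx·mx: 0, 2.479, 1.995, 0.925, 0.42, 0.11 → R0 = 5.929
x·lx·mx: 0, 2.479, 3.99, 2.775, 1.68, 0.55 → Σ = 11.474
T = 11.474 / 5.929 = 1.935234… → 1.94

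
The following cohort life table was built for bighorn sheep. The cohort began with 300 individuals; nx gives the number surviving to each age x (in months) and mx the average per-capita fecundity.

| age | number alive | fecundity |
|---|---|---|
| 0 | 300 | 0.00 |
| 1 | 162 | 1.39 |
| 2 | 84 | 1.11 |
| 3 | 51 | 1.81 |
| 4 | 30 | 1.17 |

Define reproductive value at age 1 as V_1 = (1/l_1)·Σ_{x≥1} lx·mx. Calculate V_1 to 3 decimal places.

lx = nx/n0 = nx/300: 1, 0.54, 0.28, 0.17, 0.1
lx·mx for x ≥ 1: 0.7506, 0.3108, 0.3077, 0.117 → sum = 1.4861
V_1 = 1.4861 / l_1 = 1.4861 / 0.54 = 2.752037… → 2.752

2.752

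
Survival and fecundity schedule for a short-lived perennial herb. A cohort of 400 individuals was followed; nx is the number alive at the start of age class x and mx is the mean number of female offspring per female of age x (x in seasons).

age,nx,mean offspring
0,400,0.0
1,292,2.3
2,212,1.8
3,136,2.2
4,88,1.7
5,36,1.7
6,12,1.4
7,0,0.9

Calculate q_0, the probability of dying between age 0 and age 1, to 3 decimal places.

lx = nx/n0 = nx/400: 1, 0.73, 0.53, 0.34, 0.22, 0.09, 0.03, 0
q_0 = (l_0 − l_1) / l_0 = (1 − 0.73) / 1
     = 0.27 / 1 = 0.27 → 0.270

0.270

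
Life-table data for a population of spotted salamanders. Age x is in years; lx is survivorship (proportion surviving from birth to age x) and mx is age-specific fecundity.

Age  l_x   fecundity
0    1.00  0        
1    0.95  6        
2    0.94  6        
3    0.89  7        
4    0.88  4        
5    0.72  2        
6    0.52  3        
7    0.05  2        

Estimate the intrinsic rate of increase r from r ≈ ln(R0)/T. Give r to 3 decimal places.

1.150

R0 = Σ lx·mx = 0 + 5.7 + 5.64 + 6.23 + 3.52 + 1.44 + 1.56 + 0.1 = 24.19
Σ x·lx·mx = 67.01; T = 67.01/24.19 = 2.77015…
r ≈ ln(R0)/T = ln(24.19)/2.77015… = 1.1501… → 1.150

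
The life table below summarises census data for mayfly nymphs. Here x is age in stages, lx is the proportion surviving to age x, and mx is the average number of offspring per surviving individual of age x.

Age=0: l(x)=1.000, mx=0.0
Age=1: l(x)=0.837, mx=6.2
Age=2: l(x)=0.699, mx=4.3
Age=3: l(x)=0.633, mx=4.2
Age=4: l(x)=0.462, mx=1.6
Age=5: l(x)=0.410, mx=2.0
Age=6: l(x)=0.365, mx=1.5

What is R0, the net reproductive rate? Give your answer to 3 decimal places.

lx·mx by age: 0, 5.1894, 3.0057, 2.6586, 0.7392, 0.82, 0.5475
R0 = Σ lx·mx = 12.9604 → 12.960

12.960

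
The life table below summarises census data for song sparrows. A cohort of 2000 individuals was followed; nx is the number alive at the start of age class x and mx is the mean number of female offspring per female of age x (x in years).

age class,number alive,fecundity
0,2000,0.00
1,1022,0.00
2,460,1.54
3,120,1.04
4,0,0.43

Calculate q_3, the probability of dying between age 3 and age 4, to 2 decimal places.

1.00

lx = nx/n0 = nx/2000: 1, 0.511, 0.23, 0.06, 0
q_3 = (l_3 − l_4) / l_3 = (0.06 − 0) / 0.06
     = 0.06 / 0.06 = 1 → 1.00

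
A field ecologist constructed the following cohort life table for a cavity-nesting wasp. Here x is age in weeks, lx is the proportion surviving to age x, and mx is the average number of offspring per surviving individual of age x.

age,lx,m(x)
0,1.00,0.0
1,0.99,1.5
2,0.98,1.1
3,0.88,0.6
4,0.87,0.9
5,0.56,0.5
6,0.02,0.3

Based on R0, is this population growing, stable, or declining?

growing

R0 = Σ lx·mx = 0 + 1.485 + 1.078 + 0.528 + 0.783 + 0.28 + 0.006 = 4.16
R0 > 1, so the population is growing.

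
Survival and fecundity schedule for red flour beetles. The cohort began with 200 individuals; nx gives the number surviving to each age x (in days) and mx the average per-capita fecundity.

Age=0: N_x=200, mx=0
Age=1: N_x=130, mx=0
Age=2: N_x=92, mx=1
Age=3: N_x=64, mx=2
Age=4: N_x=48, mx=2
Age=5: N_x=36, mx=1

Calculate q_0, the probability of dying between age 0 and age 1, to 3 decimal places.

lx = nx/n0 = nx/200: 1, 0.65, 0.46, 0.32, 0.24, 0.18
q_0 = (l_0 − l_1) / l_0 = (1 − 0.65) / 1
     = 0.35 / 1 = 0.35 → 0.350

0.350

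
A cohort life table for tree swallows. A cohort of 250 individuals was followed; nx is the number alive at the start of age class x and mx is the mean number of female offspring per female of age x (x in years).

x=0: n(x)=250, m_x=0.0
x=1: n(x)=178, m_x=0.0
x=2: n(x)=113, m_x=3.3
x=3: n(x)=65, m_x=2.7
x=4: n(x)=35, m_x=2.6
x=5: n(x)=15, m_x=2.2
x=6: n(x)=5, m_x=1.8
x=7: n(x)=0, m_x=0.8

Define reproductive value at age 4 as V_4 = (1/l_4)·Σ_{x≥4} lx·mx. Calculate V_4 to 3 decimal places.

lx = nx/n0 = nx/250: 1, 0.712, 0.452, 0.26, 0.14, 0.06, 0.02, 0
lx·mx for x ≥ 4: 0.364, 0.132, 0.036, 0 → sum = 0.532
V_4 = 0.532 / l_4 = 0.532 / 0.14 = 3.8 → 3.800

3.800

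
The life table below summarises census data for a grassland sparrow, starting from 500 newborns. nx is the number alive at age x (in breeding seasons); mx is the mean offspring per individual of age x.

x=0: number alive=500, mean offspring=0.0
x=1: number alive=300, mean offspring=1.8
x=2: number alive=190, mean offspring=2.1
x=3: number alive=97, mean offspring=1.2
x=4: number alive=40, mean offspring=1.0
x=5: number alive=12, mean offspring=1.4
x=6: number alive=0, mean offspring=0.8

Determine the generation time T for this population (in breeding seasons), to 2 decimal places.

1.74

lx = nx/n0 = nx/500: 1, 0.6, 0.38, 0.194, 0.08, 0.024, 0
lx·mx: 0, 1.08, 0.798, 0.2328, 0.08, 0.0336, 0 → R0 = 2.2244
x·lx·mx: 0, 1.08, 1.596, 0.6984, 0.32, 0.168, 0 → Σ = 3.8624
T = 3.8624 / 2.2244 = 1.736378… → 1.74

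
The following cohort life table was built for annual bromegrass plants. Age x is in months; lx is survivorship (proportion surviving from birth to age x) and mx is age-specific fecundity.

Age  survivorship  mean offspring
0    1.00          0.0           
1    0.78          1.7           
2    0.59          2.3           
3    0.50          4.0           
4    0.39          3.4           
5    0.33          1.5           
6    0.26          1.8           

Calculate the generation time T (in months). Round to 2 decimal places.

lx·mx: 0, 1.326, 1.357, 2, 1.326, 0.495, 0.468 → R0 = 6.972
x·lx·mx: 0, 1.326, 2.714, 6, 5.304, 2.475, 2.808 → Σ = 20.627
T = 20.627 / 6.972 = 2.958548… → 2.96

2.96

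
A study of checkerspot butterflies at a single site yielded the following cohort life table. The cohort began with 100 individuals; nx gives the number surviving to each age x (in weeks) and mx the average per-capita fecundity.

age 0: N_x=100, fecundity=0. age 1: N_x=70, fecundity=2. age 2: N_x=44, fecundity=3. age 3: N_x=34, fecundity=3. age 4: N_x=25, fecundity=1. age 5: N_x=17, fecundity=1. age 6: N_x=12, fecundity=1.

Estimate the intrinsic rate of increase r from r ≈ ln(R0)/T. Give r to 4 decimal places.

lx = nx/n0 = nx/100: 1, 0.7, 0.44, 0.34, 0.25, 0.17, 0.12
R0 = Σ lx·mx = 0 + 1.4 + 1.32 + 1.02 + 0.25 + 0.17 + 0.12 = 4.28
Σ x·lx·mx = 9.67; T = 9.67/4.28 = 2.25935…
r ≈ ln(R0)/T = ln(4.28)/2.25935… = 0.643528… → 0.6435

0.6435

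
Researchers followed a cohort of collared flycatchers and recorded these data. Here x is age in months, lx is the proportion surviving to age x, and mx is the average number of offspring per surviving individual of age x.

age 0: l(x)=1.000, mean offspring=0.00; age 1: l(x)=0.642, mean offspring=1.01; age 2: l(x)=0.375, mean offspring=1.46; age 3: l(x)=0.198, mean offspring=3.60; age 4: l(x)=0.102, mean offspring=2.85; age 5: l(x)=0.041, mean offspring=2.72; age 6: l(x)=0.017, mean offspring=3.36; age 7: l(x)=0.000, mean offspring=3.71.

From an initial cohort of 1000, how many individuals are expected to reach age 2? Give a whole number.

Expected survivors = N0 · l_2 = 1000 × 0.375 = 375 → 375

375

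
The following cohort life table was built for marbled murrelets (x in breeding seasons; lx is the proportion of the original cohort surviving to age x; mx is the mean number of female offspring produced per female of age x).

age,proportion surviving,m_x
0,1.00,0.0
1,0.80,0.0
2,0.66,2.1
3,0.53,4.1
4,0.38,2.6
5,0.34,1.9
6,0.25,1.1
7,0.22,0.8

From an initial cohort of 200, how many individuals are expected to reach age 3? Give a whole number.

106

Expected survivors = N0 · l_3 = 200 × 0.53 = 106 → 106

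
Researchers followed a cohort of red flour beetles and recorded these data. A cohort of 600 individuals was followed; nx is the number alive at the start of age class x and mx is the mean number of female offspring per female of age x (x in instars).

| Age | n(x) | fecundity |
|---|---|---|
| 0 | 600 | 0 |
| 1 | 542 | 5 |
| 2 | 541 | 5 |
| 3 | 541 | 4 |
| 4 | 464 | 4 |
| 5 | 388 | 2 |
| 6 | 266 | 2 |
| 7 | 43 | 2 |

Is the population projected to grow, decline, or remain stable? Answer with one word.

growing

lx = nx/n0 = nx/600: 1, 0.90333…, 0.90167…, 0.90167…, 0.77333…, 0.64667…, 0.44333…, 0.07167…
R0 = Σ lx·mx = 0 + 4.516667… + 4.508333… + 3.606667… + 3.093333… + 1.293333… + 0.886667… + 0.143333… = 18.048333…
R0 > 1, so the population is growing.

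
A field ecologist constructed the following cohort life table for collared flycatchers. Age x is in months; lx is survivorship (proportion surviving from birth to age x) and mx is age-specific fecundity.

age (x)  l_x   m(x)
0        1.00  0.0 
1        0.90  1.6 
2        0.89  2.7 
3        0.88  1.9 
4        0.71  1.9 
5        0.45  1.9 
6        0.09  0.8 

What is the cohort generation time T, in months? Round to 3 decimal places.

lx·mx: 0, 1.44, 2.403, 1.672, 1.349, 0.855, 0.072 → R0 = 7.791
x·lx·mx: 0, 1.44, 4.806, 5.016, 5.396, 4.275, 0.432 → Σ = 21.365
T = 21.365 / 7.791 = 2.742267… → 2.742

2.742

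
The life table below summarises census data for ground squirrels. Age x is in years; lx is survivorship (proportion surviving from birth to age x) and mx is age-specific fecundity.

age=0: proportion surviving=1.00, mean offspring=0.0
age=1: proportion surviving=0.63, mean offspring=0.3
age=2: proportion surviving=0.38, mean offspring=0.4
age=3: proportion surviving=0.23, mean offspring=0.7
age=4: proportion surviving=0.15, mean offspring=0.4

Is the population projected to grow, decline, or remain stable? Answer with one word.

declining

R0 = Σ lx·mx = 0 + 0.189 + 0.152 + 0.161 + 0.06 = 0.562
R0 < 1, so the population is declining.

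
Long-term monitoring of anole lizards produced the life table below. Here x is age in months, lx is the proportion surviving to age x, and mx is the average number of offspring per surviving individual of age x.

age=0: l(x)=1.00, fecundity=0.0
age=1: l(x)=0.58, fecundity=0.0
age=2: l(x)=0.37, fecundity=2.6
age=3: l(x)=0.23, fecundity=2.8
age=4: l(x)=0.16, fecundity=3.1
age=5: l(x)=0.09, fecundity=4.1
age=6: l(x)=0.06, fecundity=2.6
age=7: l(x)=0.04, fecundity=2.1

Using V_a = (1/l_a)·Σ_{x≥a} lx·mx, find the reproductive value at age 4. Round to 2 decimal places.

6.91

lx·mx for x ≥ 4: 0.496, 0.369, 0.156, 0.084 → sum = 1.105
V_4 = 1.105 / l_4 = 1.105 / 0.16 = 6.90625 → 6.91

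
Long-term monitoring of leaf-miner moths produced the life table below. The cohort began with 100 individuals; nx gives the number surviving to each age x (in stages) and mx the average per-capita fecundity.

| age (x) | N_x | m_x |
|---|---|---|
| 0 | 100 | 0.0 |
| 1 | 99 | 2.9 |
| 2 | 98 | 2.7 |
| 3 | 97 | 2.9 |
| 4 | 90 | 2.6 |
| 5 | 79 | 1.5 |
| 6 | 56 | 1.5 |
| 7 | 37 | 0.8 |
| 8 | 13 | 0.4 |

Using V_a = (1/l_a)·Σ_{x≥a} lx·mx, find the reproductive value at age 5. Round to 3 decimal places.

3.004

lx = nx/n0 = nx/100: 1, 0.99, 0.98, 0.97, 0.9, 0.79, 0.56, 0.37, 0.13
lx·mx for x ≥ 5: 1.185, 0.84, 0.296, 0.052 → sum = 2.373
V_5 = 2.373 / l_5 = 2.373 / 0.79 = 3.003797… → 3.004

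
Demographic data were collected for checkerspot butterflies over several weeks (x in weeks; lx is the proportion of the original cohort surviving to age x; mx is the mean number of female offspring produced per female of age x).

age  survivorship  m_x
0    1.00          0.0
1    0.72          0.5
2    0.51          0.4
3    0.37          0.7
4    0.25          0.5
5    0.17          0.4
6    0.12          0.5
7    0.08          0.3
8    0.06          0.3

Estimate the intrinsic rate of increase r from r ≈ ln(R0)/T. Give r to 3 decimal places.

0.041

R0 = Σ lx·mx = 0 + 0.36 + 0.204 + 0.259 + 0.125 + 0.068 + 0.06 + 0.024 + 0.018 = 1.118
Σ x·lx·mx = 3.057; T = 3.057/1.118 = 2.73435…
r ≈ ln(R0)/T = ln(1.118)/2.73435… = 0.04079… → 0.041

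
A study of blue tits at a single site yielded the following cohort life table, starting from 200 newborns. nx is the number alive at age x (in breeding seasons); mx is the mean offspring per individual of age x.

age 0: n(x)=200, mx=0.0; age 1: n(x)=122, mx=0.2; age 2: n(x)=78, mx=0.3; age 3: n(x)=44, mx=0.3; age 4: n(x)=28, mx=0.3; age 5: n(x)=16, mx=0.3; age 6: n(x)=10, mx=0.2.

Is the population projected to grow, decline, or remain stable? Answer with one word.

declining

lx = nx/n0 = nx/200: 1, 0.61, 0.39, 0.22, 0.14, 0.08, 0.05
R0 = Σ lx·mx = 0 + 0.122 + 0.117 + 0.066 + 0.042 + 0.024 + 0.01 = 0.381
R0 < 1, so the population is declining.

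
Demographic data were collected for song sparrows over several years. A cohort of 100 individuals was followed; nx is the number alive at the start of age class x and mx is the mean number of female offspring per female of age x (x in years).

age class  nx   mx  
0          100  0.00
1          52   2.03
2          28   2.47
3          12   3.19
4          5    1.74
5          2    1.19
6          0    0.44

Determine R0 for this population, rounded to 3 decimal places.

2.241

lx = nx/n0 = nx/100: 1, 0.52, 0.28, 0.12, 0.05, 0.02, 0
lx·mx by age: 0, 1.0556, 0.6916, 0.3828, 0.087, 0.0238, 0
R0 = Σ lx·mx = 2.2408 → 2.241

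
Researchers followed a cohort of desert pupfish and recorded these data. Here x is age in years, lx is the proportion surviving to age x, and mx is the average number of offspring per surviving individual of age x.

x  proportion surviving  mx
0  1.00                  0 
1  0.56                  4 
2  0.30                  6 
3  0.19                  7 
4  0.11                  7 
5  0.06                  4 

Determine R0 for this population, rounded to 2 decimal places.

lx·mx by age: 0, 2.24, 1.8, 1.33, 0.77, 0.24
R0 = Σ lx·mx = 6.38 → 6.38

6.38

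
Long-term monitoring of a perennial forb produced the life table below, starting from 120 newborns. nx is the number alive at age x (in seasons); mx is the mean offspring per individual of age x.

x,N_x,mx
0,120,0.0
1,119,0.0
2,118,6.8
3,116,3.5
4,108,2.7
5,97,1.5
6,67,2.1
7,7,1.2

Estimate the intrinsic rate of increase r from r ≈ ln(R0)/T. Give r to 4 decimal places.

lx = nx/n0 = nx/120: 1, 0.99167…, 0.98333…, 0.96667…, 0.9, 0.80833…, 0.55833…, 0.05833…
R0 = Σ lx·mx = 0 + 0 + 6.68667… + 3.38333… + 2.43 + 1.2125… + 1.1725… + 0.07… = 14.955…
Σ x·lx·mx = 46.830833…; T = 46.830833…/14.955… = 3.13145…
r ≈ ln(R0)/T = ln(14.955…)/3.13145… = 0.863832… → 0.8638

0.8638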